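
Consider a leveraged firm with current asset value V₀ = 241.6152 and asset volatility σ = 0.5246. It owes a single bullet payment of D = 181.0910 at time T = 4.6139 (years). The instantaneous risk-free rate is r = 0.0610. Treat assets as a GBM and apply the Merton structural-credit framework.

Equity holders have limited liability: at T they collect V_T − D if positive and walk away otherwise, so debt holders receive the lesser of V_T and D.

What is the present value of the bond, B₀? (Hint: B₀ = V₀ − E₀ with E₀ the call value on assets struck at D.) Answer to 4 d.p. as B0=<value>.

B0=99.6205

d₁ = [ln(V₀/D) + (r + σ²/2)T] / (σ√T)
   = [ln(241.6152/181.0910) + (0.0610 + 0.5·0.5246²)·4.6139] / (0.5246·√4.6139)
   = [0.288347 + 0.916332] / 1.126840 = 1.069077
d₂ = d₁ − σ√T = 1.069077 − 1.126840 = -0.057763
N(d₁) = 0.857483,  N(d₂) = 0.476969,  e^(−rT) = 0.754690
E₀ = V₀·N(d₁) − D·e^(−rT)·N(d₂)
   = 241.6152·0.857483 − 181.0910·0.754690·0.476969 = 141.994653
B₀ = V₀ − E₀ = 241.6152 − 141.994653 = 99.620547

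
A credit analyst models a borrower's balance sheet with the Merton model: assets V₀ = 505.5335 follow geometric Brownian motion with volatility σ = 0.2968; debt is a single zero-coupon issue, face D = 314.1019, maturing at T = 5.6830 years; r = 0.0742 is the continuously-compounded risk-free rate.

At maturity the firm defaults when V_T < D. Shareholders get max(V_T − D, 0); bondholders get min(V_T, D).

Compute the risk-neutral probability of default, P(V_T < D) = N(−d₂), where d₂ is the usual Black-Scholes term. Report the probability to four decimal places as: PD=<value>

d₁ = [ln(V₀/D) + (r + σ²/2)T] / (σ√T)
   = [ln(505.5335/314.1019) + (0.0742 + 0.5·0.2968²)·5.6830] / (0.2968·√5.6830)
   = [0.475897 + 0.671987] / 0.707543 = 1.622353
d₂ = d₁ − σ√T = 1.622353 − 0.707543 = 0.914810
risk-neutral PD = N(−d₂) = N(-0.914810) = 0.180146

PD=0.1801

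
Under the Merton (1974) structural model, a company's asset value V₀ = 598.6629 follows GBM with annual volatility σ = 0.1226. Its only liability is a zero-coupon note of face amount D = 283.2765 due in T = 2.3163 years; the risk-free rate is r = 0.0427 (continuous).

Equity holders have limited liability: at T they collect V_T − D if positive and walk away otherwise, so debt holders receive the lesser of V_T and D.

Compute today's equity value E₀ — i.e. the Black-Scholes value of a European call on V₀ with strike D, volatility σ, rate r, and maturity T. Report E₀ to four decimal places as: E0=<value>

E0=342.0632

d₁ = [ln(V₀/D) + (r + σ²/2)T] / (σ√T)
   = [ln(598.6629/283.2765) + (0.0427 + 0.5·0.1226²)·2.3163] / (0.1226·√2.3163)
   = [0.748275 + 0.116314] / 0.186590 = 4.633636
d₂ = d₁ − σ√T = 4.633636 − 0.186590 = 4.447046
N(d₁) = 0.999998,  N(d₂) = 0.999996,  e^(−rT) = 0.905828
E₀ = V₀·N(d₁) − D·e^(−rT)·N(d₂)
   = 598.6629·0.999998 − 283.2765·0.905828·0.999996 = 342.063201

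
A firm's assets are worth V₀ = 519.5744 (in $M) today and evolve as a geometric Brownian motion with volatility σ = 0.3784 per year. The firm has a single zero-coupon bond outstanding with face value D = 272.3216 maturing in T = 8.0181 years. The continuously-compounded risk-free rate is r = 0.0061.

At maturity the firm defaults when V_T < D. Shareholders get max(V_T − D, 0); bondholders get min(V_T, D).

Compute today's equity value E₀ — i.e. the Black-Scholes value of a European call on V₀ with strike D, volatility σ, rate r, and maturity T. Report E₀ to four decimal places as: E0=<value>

d₁ = [ln(V₀/D) + (r + σ²/2)T] / (σ√T)
   = [ln(519.5744/272.3216) + (0.0061 + 0.5·0.3784²)·8.0181] / (0.3784·√8.0181)
   = [0.646026 + 0.622952] / 1.071487 = 1.184316
d₂ = d₁ − σ√T = 1.184316 − 1.071487 = 0.112829
N(d₁) = 0.881856,  N(d₂) = 0.544917,  e^(−rT) = 0.952266
E₀ = V₀·N(d₁) − D·e^(−rT)·N(d₂)
   = 519.5744·0.881856 − 272.3216·0.952266·0.544917 = 316.880449

E0=316.8804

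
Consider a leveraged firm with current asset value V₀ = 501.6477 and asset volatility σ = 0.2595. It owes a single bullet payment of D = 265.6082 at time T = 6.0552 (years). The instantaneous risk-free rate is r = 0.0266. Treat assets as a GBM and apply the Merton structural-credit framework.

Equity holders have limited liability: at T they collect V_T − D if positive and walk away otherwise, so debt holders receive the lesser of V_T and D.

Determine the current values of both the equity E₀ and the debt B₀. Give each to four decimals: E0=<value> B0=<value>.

d₁ = [ln(V₀/D) + (r + σ²/2)T] / (σ√T)
   = [ln(501.6477/265.6082) + (0.0266 + 0.5·0.2595²)·6.0552] / (0.2595·√6.0552)
   = [0.635876 + 0.364948] / 0.638560 = 1.567313
d₂ = d₁ − σ√T = 1.567313 − 0.638560 = 0.928754
N(d₁) = 0.941479,  N(d₂) = 0.823492,  e^(−rT) = 0.851234
E₀ = V₀·N(d₁) − D·e^(−rT)·N(d₂)
   = 501.6477·0.941479 − 265.6082·0.851234·0.823492 = 286.103822
B₀ = V₀ − E₀ = 501.6477 − 286.103822 = 215.543878

E0=286.1038 B0=215.5439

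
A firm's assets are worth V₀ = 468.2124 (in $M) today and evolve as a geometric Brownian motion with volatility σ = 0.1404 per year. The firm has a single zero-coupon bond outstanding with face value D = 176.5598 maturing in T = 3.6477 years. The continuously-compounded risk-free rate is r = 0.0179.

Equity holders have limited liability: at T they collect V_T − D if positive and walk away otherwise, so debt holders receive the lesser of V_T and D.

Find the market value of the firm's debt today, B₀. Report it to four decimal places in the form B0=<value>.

B0=165.3989

d₁ = [ln(V₀/D) + (r + σ²/2)T] / (σ√T)
   = [ln(468.2124/176.5598) + (0.0179 + 0.5·0.1404²)·3.6477] / (0.1404·√3.6477)
   = [0.975262 + 0.101246] / 0.268149 = 4.014585
d₂ = d₁ − σ√T = 4.014585 − 0.268149 = 3.746436
N(d₁) = 0.999970,  N(d₂) = 0.999910,  e^(−rT) = 0.936792
E₀ = V₀·N(d₁) − D·e^(−rT)·N(d₂)
   = 468.2124·0.999970 − 176.5598·0.936792·0.999910 = 302.813455
B₀ = V₀ − E₀ = 468.2124 − 302.813455 = 165.398945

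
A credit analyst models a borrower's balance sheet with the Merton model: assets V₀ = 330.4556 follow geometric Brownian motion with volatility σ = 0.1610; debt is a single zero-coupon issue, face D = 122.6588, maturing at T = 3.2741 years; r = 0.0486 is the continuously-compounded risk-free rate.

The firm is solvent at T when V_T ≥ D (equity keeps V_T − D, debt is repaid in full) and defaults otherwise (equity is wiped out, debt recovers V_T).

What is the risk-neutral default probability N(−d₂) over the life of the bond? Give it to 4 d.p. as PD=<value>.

d₁ = [ln(V₀/D) + (r + σ²/2)T] / (σ√T)
   = [ln(330.4556/122.6588) + (0.0486 + 0.5·0.1610²)·3.2741] / (0.1610·√3.2741)
   = [0.991066 + 0.201555] / 0.291321 = 4.093838
d₂ = d₁ − σ√T = 4.093838 − 0.291321 = 3.802517
risk-neutral PD = N(−d₂) = N(-3.802517) = 0.000072

PD=0.0001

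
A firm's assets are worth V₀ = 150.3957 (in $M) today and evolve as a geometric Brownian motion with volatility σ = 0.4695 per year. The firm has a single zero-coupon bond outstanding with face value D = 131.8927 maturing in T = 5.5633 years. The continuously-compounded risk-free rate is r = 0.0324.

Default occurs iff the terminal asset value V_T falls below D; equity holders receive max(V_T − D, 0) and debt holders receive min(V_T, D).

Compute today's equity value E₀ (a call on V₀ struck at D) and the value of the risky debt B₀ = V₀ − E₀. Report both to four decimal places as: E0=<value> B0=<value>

d₁ = [ln(V₀/D) + (r + σ²/2)T] / (σ√T)
   = [ln(150.3957/131.8927) + (0.0324 + 0.5·0.4695²)·5.5633] / (0.4695·√5.5633)
   = [0.131281 + 0.793411] / 1.107393 = 0.835017
d₂ = d₁ − σ√T = 0.835017 − 1.107393 = -0.272376
N(d₁) = 0.798146,  N(d₂) = 0.392666,  e^(−rT) = 0.835061
E₀ = V₀·N(d₁) − D·e^(−rT)·N(d₂)
   = 150.3957·0.798146 − 131.8927·0.835061·0.392666 = 76.790065
B₀ = V₀ − E₀ = 150.3957 − 76.790065 = 73.605635

E0=76.7901 B0=73.6056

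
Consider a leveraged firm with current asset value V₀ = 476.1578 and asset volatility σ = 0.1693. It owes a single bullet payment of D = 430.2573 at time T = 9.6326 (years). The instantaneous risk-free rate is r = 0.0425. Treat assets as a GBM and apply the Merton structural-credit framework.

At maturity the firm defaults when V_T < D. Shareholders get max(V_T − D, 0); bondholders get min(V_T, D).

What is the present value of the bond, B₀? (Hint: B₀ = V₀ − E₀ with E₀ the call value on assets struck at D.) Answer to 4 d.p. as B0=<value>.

d₁ = [ln(V₀/D) + (r + σ²/2)T] / (σ√T)
   = [ln(476.1578/430.2573) + (0.0425 + 0.5·0.1693²)·9.6326] / (0.1693·√9.6326)
   = [0.101366 + 0.547433] / 0.525447 = 1.234756
d₂ = d₁ − σ√T = 1.234756 − 0.525447 = 0.709309
N(d₁) = 0.891539,  N(d₂) = 0.760934,  e^(−rT) = 0.664058
E₀ = V₀·N(d₁) − D·e^(−rT)·N(d₂)
   = 476.1578·0.891539 − 430.2573·0.664058·0.760934 = 207.102564
B₀ = V₀ − E₀ = 476.1578 − 207.102564 = 269.055236

B0=269.0552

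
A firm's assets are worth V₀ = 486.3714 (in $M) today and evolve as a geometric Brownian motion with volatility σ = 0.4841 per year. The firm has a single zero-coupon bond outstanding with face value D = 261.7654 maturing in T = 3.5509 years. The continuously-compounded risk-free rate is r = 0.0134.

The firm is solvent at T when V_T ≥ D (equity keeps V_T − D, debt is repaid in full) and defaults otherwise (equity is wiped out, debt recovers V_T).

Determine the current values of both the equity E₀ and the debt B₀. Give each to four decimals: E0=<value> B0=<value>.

d₁ = [ln(V₀/D) + (r + σ²/2)T] / (σ√T)
   = [ln(486.3714/261.7654) + (0.0134 + 0.5·0.4841²)·3.5509] / (0.4841·√3.5509)
   = [0.619524 + 0.463664] / 0.912230 = 1.187406
d₂ = d₁ − σ√T = 1.187406 − 0.912230 = 0.275176
N(d₁) = 0.882466,  N(d₂) = 0.608410,  e^(−rT) = 0.953532
E₀ = V₀·N(d₁) − D·e^(−rT)·N(d₂)
   = 486.3714·0.882466 − 261.7654·0.953532·0.608410 = 277.346263
B₀ = V₀ − E₀ = 486.3714 − 277.346263 = 209.025137

E0=277.3463 B0=209.0251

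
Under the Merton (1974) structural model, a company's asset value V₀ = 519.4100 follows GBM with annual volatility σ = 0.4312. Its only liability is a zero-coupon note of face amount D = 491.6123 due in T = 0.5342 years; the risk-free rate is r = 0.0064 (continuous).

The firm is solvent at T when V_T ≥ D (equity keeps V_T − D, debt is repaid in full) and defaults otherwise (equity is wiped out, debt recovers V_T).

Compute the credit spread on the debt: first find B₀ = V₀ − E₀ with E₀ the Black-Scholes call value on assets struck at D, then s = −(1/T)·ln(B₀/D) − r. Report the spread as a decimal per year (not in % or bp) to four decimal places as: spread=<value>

spread=0.1995

d₁ = [ln(V₀/D) + (r + σ²/2)T] / (σ√T)
   = [ln(519.4100/491.6123) + (0.0064 + 0.5·0.4312²)·0.5342] / (0.4312·√0.5342)
   = [0.055003 + 0.053082] / 0.315160 = 0.342953
d₂ = d₁ − σ√T = 0.342953 − 0.315160 = 0.027793
N(d₁) = 0.634183,  N(d₂) = 0.511086,  e^(−rT) = 0.996587
E₀ = V₀·N(d₁) − D·e^(−rT)·N(d₂)
   = 519.4100·0.634183 − 491.6123·0.996587·0.511086 = 79.002183
B₀ = V₀ − E₀ = 519.4100 − 79.002183 = 440.407817
spread = −(1/T)·ln(B₀/D) − r = −(1/0.5342)·ln(440.407817/491.6123) − 0.0064 = 0.19949525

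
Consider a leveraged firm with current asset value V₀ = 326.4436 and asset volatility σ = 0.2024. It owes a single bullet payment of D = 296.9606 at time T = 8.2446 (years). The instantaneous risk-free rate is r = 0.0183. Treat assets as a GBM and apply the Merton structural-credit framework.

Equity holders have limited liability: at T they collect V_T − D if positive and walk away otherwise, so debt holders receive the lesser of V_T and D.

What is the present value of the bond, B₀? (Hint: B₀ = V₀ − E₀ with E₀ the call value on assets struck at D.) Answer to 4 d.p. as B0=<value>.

B0=218.7476

d₁ = [ln(V₀/D) + (r + σ²/2)T] / (σ√T)
   = [ln(326.4436/296.9606) + (0.0183 + 0.5·0.2024²)·8.2446] / (0.2024·√8.2446)
   = [0.094658 + 0.319749] / 0.581159 = 0.713069
d₂ = d₁ − σ√T = 0.713069 − 0.581159 = 0.131910
N(d₁) = 0.762099,  N(d₂) = 0.552472,  e^(−rT) = 0.859954
E₀ = V₀·N(d₁) − D·e^(−rT)·N(d₂)
   = 326.4436·0.762099 − 296.9606·0.859954·0.552472 = 107.695987
B₀ = V₀ − E₀ = 326.4436 − 107.695987 = 218.747613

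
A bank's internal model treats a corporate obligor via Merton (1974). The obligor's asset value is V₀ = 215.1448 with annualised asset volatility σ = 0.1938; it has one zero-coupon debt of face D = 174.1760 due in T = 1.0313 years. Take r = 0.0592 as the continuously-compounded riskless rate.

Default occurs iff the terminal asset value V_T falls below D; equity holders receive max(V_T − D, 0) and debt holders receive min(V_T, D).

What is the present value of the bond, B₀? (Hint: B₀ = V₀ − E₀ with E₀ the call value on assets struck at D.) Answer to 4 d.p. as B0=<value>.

d₁ = [ln(V₀/D) + (r + σ²/2)T] / (σ√T)
   = [ln(215.1448/174.1760) + (0.0592 + 0.5·0.1938²)·1.0313] / (0.1938·√1.0313)
   = [0.211245 + 0.080420] / 0.196810 = 1.481965
d₂ = d₁ − σ√T = 1.481965 − 0.196810 = 1.285156
N(d₁) = 0.930825,  N(d₂) = 0.900631,  e^(−rT) = 0.940773
E₀ = V₀·N(d₁) − D·e^(−rT)·N(d₂)
   = 215.1448·0.930825 − 174.1760·0.940773·0.900631 = 52.684668
B₀ = V₀ − E₀ = 215.1448 − 52.684668 = 162.460132

B0=162.4601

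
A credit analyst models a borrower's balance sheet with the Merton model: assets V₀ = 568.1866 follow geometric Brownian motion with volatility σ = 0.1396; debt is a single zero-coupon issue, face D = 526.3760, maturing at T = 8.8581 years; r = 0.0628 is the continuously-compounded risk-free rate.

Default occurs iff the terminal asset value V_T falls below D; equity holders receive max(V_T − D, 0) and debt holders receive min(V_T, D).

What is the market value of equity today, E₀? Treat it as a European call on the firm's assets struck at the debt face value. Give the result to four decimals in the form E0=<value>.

d₁ = [ln(V₀/D) + (r + σ²/2)T] / (σ√T)
   = [ln(568.1866/526.3760) + (0.0628 + 0.5·0.1396²)·8.8581] / (0.1396·√8.8581)
   = [0.076434 + 0.642603] / 0.415485 = 1.730595
d₂ = d₁ − σ√T = 1.730595 − 0.415485 = 1.315110
N(d₁) = 0.958238,  N(d₂) = 0.905763,  e^(−rT) = 0.573333
E₀ = V₀·N(d₁) − D·e^(−rT)·N(d₂)
   = 568.1866·0.958238 − 526.3760·0.573333·0.905763 = 271.108802

E0=271.1088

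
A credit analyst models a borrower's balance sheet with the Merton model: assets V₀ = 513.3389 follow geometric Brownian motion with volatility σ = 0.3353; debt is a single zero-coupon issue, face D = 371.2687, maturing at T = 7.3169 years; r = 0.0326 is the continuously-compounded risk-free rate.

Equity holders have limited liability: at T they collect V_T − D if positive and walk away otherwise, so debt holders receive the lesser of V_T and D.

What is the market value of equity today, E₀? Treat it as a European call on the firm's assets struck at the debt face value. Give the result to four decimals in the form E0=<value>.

d₁ = [ln(V₀/D) + (r + σ²/2)T] / (σ√T)
   = [ln(513.3389/371.2687) + (0.0326 + 0.5·0.3353²)·7.3169] / (0.3353·√7.3169)
   = [0.324010 + 0.649836] / 0.906979 = 1.073726
d₂ = d₁ − σ√T = 1.073726 − 0.906979 = 0.166747
N(d₁) = 0.858527,  N(d₂) = 0.566215,  e^(−rT) = 0.787784
E₀ = V₀·N(d₁) − D·e^(−rT)·N(d₂)
   = 513.3389·0.858527 − 371.2687·0.787784·0.566215 = 275.108907

E0=275.1089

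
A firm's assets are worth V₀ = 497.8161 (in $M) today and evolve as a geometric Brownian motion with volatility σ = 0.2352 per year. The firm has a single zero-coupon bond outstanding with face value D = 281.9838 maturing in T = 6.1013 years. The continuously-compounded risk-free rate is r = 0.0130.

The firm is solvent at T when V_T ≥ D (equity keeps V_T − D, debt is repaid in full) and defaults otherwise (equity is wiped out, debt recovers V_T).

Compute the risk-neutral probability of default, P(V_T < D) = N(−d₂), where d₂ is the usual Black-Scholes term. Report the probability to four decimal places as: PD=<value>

d₁ = [ln(V₀/D) + (r + σ²/2)T] / (σ√T)
   = [ln(497.8161/281.9838) + (0.0130 + 0.5·0.2352²)·6.1013] / (0.2352·√6.1013)
   = [0.568381 + 0.248076] / 0.580963 = 1.405351
d₂ = d₁ − σ√T = 1.405351 − 0.580963 = 0.824388
risk-neutral PD = N(−d₂) = N(-0.824388) = 0.204860

PD=0.2049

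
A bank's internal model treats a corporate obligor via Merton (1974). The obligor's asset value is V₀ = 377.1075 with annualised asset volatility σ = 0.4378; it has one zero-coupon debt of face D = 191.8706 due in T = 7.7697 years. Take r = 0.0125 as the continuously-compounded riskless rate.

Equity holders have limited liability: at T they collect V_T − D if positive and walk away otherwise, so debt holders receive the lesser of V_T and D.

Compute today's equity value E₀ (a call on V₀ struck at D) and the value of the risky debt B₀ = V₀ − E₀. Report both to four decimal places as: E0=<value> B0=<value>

E0=248.1514 B0=128.9561

d₁ = [ln(V₀/D) + (r + σ²/2)T] / (σ√T)
   = [ln(377.1075/191.8706) + (0.0125 + 0.5·0.4378²)·7.7697] / (0.4378·√7.7697)
   = [0.675709 + 0.841726] / 1.220332 = 1.243461
d₂ = d₁ − σ√T = 1.243461 − 1.220332 = 0.023130
N(d₁) = 0.893151,  N(d₂) = 0.509227,  e^(−rT) = 0.907446
E₀ = V₀·N(d₁) − D·e^(−rT)·N(d₂)
   = 377.1075·0.893151 − 191.8706·0.907446·0.509227 = 248.151402
B₀ = V₀ − E₀ = 377.1075 − 248.151402 = 128.956098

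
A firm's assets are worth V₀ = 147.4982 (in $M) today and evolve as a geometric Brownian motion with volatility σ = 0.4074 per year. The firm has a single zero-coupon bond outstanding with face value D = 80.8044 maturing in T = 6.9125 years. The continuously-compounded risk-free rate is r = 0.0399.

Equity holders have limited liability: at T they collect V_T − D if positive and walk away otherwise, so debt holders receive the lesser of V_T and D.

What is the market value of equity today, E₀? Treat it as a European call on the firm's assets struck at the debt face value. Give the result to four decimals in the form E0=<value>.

d₁ = [ln(V₀/D) + (r + σ²/2)T] / (σ√T)
   = [ln(147.4982/80.8044) + (0.0399 + 0.5·0.4074²)·6.9125] / (0.4074·√6.9125)
   = [0.601785 + 0.849459] / 1.071121 = 1.354883
d₂ = d₁ − σ√T = 1.354883 − 1.071121 = 0.283762
N(d₁) = 0.912273,  N(d₂) = 0.611703,  e^(−rT) = 0.758958
E₀ = V₀·N(d₁) − D·e^(−rT)·N(d₂)
   = 147.4982·0.912273 − 80.8044·0.758958·0.611703 = 97.044527

E0=97.0445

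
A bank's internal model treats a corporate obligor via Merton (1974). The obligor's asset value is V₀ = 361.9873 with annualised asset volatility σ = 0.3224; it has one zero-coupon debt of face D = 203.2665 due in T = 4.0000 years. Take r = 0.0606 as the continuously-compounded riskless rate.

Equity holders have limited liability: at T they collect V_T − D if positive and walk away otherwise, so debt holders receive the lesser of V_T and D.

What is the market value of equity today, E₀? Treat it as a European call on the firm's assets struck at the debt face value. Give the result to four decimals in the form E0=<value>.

d₁ = [ln(V₀/D) + (r + σ²/2)T] / (σ√T)
   = [ln(361.9873/203.2665) + (0.0606 + 0.5·0.3224²)·4.0000] / (0.3224·√4.0000)
   = [0.577091 + 0.450284] / 0.644800 = 1.593323
d₂ = d₁ − σ√T = 1.593323 − 0.644800 = 0.948523
N(d₁) = 0.944456,  N(d₂) = 0.828568,  e^(−rT) = 0.784742
E₀ = V₀·N(d₁) − D·e^(−rT)·N(d₂)
   = 361.9873·0.944456 − 203.2665·0.784742·0.828568 = 209.714688

E0=209.7147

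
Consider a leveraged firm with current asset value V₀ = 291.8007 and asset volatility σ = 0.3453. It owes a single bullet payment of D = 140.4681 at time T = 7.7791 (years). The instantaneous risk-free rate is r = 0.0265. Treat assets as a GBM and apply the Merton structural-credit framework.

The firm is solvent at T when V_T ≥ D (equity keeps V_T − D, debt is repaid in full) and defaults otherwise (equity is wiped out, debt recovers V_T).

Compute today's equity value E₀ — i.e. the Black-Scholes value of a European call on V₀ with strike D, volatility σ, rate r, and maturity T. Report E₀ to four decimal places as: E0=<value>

d₁ = [ln(V₀/D) + (r + σ²/2)T] / (σ√T)
   = [ln(291.8007/140.4681) + (0.0265 + 0.5·0.3453²)·7.7791] / (0.3453·√7.7791)
   = [0.731091 + 0.669905] / 0.963078 = 1.454707
d₂ = d₁ − σ√T = 1.454707 − 0.963078 = 0.491630
N(d₁) = 0.927125,  N(d₂) = 0.688509,  e^(−rT) = 0.813714
E₀ = V₀·N(d₁) − D·e^(−rT)·N(d₂)
   = 291.8007·0.927125 − 140.4681·0.813714·0.688509 = 191.838443

E0=191.8384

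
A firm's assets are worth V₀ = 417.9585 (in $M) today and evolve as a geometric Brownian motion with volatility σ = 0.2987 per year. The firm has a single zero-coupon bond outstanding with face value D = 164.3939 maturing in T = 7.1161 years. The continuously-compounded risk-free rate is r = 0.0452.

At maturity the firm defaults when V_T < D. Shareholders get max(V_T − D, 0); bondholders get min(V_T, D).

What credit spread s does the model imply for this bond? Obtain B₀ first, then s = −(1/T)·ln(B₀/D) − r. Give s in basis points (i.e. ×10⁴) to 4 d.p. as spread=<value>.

d₁ = [ln(V₀/D) + (r + σ²/2)T] / (σ√T)
   = [ln(417.9585/164.3939) + (0.0452 + 0.5·0.2987²)·7.1161] / (0.2987·√7.1161)
   = [0.933117 + 0.639103] / 0.796813 = 1.973136
d₂ = d₁ − σ√T = 1.973136 − 0.796813 = 1.176323
N(d₁) = 0.975760,  N(d₂) = 0.880267,  e^(−rT) = 0.724954
E₀ = V₀·N(d₁) − D·e^(−rT)·N(d₂)
   = 417.9585·0.975760 − 164.3939·0.724954·0.880267 = 302.918748
B₀ = V₀ − E₀ = 417.9585 − 302.918748 = 115.039752
spread = −(1/T)·ln(B₀/D) − r = −(1/7.1161)·ln(115.039752/164.3939) − 0.0452 = 0.00496619
in basis points: 0.00496619 × 10⁴ = 49.6619 bp

spread=49.6619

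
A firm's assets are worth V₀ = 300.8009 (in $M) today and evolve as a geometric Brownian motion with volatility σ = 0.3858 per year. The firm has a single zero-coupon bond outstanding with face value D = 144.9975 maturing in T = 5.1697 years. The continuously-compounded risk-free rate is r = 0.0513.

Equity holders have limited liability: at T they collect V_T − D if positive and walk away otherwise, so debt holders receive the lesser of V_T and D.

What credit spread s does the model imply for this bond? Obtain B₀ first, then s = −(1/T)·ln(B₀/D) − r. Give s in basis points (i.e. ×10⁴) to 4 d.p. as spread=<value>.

d₁ = [ln(V₀/D) + (r + σ²/2)T] / (σ√T)
   = [ln(300.8009/144.9975) + (0.0513 + 0.5·0.3858²)·5.1697] / (0.3858·√5.1697)
   = [0.729732 + 0.649939] / 0.877192 = 1.572826
d₂ = d₁ − σ√T = 1.572826 − 0.877192 = 0.695633
N(d₁) = 0.942120,  N(d₂) = 0.756671,  e^(−rT) = 0.767048
E₀ = V₀·N(d₁) − D·e^(−rT)·N(d₂)
   = 300.8009·0.942120 − 144.9975·0.767048·0.756671 = 199.233692
B₀ = V₀ − E₀ = 300.8009 − 199.233692 = 101.567208
spread = −(1/T)·ln(B₀/D) − r = −(1/5.1697)·ln(101.567208/144.9975) − 0.0513 = 0.01756198
in basis points: 0.01756198 × 10⁴ = 175.6198 bp

spread=175.6198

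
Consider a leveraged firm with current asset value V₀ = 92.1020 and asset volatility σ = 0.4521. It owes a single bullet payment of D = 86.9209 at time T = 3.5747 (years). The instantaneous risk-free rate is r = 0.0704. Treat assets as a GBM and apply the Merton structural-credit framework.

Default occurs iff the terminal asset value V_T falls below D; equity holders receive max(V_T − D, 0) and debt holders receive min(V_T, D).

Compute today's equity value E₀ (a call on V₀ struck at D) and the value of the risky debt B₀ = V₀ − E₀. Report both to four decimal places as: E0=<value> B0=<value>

d₁ = [ln(V₀/D) + (r + σ²/2)T] / (σ√T)
   = [ln(92.1020/86.9209) + (0.0704 + 0.5·0.4521²)·3.5747] / (0.4521·√3.5747)
   = [0.057898 + 0.616983] / 0.854780 = 0.789538
d₂ = d₁ − σ√T = 0.789538 − 0.854780 = -0.065242
N(d₁) = 0.785101,  N(d₂) = 0.473991,  e^(−rT) = 0.777510
E₀ = V₀·N(d₁) − D·e^(−rT)·N(d₂)
   = 92.1020·0.785101 − 86.9209·0.777510·0.473991 = 40.276216
B₀ = V₀ − E₀ = 92.1020 − 40.276216 = 51.825784

E0=40.2762 B0=51.8258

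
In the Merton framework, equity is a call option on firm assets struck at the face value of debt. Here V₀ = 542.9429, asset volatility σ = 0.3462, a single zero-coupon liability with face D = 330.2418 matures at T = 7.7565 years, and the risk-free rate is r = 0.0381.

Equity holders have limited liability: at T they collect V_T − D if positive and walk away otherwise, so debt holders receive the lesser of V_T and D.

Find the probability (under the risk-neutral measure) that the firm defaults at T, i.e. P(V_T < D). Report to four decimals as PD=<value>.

d₁ = [ln(V₀/D) + (r + σ²/2)T] / (σ√T)
   = [ln(542.9429/330.2418) + (0.0381 + 0.5·0.3462²)·7.7565] / (0.3462·√7.7565)
   = [0.497179 + 0.760348] / 0.964184 = 1.304240
d₂ = d₁ − σ√T = 1.304240 − 0.964184 = 0.340056
risk-neutral PD = N(−d₂) = N(-0.340056) = 0.366907

PD=0.3669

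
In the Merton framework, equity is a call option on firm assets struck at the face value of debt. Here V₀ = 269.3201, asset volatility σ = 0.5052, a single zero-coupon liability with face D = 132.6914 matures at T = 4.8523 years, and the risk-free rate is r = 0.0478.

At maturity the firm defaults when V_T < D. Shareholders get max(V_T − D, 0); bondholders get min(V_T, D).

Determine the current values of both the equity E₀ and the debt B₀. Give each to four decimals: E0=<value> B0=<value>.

d₁ = [ln(V₀/D) + (r + σ²/2)T] / (σ√T)
   = [ln(269.3201/132.6914) + (0.0478 + 0.5·0.5052²)·4.8523] / (0.5052·√4.8523)
   = [0.707875 + 0.851159] / 1.112851 = 1.400936
d₂ = d₁ − σ√T = 1.400936 − 1.112851 = 0.288085
N(d₁) = 0.919383,  N(d₂) = 0.613359,  e^(−rT) = 0.792994
E₀ = V₀·N(d₁) − D·e^(−rT)·N(d₂)
   = 269.3201·0.919383 − 132.6914·0.792994·0.613359 = 183.068675
B₀ = V₀ − E₀ = 269.3201 − 183.068675 = 86.251425

E0=183.0687 B0=86.2514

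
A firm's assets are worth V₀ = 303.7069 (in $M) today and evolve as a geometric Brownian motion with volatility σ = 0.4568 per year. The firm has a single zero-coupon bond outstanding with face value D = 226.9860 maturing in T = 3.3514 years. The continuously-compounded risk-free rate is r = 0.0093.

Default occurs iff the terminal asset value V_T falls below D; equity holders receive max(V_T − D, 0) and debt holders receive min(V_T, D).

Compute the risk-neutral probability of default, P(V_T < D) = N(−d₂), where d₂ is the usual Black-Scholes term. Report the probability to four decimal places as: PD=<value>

PD=0.5130

d₁ = [ln(V₀/D) + (r + σ²/2)T] / (σ√T)
   = [ln(303.7069/226.9860) + (0.0093 + 0.5·0.4568²)·3.3514] / (0.4568·√3.3514)
   = [0.291175 + 0.380830] / 0.836256 = 0.803587
d₂ = d₁ − σ√T = 0.803587 − 0.836256 = -0.032669
risk-neutral PD = N(−d₂) = N(0.032669) = 0.513031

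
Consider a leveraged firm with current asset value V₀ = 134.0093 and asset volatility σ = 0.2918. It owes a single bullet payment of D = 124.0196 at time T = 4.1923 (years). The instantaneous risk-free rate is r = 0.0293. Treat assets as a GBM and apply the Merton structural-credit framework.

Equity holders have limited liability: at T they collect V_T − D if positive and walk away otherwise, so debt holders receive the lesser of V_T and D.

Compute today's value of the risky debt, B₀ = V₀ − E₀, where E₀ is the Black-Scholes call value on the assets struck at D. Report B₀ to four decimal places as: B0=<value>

d₁ = [ln(V₀/D) + (r + σ²/2)T] / (σ√T)
   = [ln(134.0093/124.0196) + (0.0293 + 0.5·0.2918²)·4.1923] / (0.2918·√4.1923)
   = [0.077470 + 0.301316] / 0.597464 = 0.633989
d₂ = d₁ − σ√T = 0.633989 − 0.597464 = 0.036525
N(d₁) = 0.736956,  N(d₂) = 0.514568,  e^(−rT) = 0.884410
E₀ = V₀·N(d₁) − D·e^(−rT)·N(d₂)
   = 134.0093·0.736956 − 124.0196·0.884410·0.514568 = 42.318953
B₀ = V₀ − E₀ = 134.0093 − 42.318953 = 91.690347

B0=91.6903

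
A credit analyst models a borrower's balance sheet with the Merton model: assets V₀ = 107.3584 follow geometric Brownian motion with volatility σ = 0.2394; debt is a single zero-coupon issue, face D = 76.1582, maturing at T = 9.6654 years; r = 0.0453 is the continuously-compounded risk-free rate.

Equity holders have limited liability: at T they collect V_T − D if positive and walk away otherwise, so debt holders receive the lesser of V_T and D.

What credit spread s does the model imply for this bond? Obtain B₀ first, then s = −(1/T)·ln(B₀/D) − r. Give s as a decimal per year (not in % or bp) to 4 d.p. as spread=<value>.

spread=0.0086

d₁ = [ln(V₀/D) + (r + σ²/2)T] / (σ√T)
   = [ln(107.3584/76.1582) + (0.0453 + 0.5·0.2394²)·9.6654] / (0.2394·√9.6654)
   = [0.343360 + 0.714816] / 0.744276 = 1.421752
d₂ = d₁ − σ√T = 1.421752 − 0.744276 = 0.677476
N(d₁) = 0.922451,  N(d₂) = 0.750948,  e^(−rT) = 0.645427
E₀ = V₀·N(d₁) − D·e^(−rT)·N(d₂)
   = 107.3584·0.922451 − 76.1582·0.645427·0.750948 = 62.120313
B₀ = V₀ − E₀ = 107.3584 − 62.120313 = 45.238087
spread = −(1/T)·ln(B₀/D) − r = −(1/9.6654)·ln(45.238087/76.1582) − 0.0453 = 0.00859052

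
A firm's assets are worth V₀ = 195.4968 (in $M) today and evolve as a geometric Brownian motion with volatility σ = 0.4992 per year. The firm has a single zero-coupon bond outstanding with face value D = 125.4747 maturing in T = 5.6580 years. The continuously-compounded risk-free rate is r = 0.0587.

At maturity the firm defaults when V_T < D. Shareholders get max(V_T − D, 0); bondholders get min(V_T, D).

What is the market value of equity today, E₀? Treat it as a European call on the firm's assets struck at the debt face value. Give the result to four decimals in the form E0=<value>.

E0=127.5895

d₁ = [ln(V₀/D) + (r + σ²/2)T] / (σ√T)
   = [ln(195.4968/125.4747) + (0.0587 + 0.5·0.4992²)·5.6580] / (0.4992·√5.6580)
   = [0.443440 + 1.037113] / 1.187425 = 1.246861
d₂ = d₁ − σ√T = 1.246861 − 1.187425 = 0.059436
N(d₁) = 0.893776,  N(d₂) = 0.523698,  e^(−rT) = 0.717398
E₀ = V₀·N(d₁) − D·e^(−rT)·N(d₂)
   = 195.4968·0.893776 − 125.4747·0.717398·0.523698 = 127.589499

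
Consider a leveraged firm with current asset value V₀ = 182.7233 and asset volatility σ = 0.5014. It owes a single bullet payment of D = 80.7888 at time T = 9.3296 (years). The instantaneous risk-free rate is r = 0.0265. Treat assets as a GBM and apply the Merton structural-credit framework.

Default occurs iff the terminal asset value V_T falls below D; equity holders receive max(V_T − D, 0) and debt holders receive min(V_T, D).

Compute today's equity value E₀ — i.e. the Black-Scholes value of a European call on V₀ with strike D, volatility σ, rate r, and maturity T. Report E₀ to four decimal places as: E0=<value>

d₁ = [ln(V₀/D) + (r + σ²/2)T] / (σ√T)
   = [ln(182.7233/80.7888) + (0.0265 + 0.5·0.5014²)·9.3296] / (0.5014·√9.3296)
   = [0.816135 + 1.419974] / 1.531496 = 1.460082
d₂ = d₁ − σ√T = 1.460082 − 1.531496 = -0.071414
N(d₁) = 0.927866,  N(d₂) = 0.471534,  e^(−rT) = 0.780958
E₀ = V₀·N(d₁) − D·e^(−rT)·N(d₂)
   = 182.7233·0.927866 − 80.7888·0.780958·0.471534 = 139.792449

E0=139.7924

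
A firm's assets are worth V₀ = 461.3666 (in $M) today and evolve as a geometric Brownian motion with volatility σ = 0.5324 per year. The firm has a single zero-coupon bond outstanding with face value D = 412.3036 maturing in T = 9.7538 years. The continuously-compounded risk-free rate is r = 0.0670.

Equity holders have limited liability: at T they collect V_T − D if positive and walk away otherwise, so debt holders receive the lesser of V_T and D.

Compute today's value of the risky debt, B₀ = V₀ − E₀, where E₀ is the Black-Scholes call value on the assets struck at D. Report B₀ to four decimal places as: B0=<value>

B0=121.5286

d₁ = [ln(V₀/D) + (r + σ²/2)T] / (σ√T)
   = [ln(461.3666/412.3036) + (0.0670 + 0.5·0.5324²)·9.7538] / (0.5324·√9.7538)
   = [0.112433 + 2.035861] / 1.662742 = 1.292018
d₂ = d₁ − σ√T = 1.292018 − 1.662742 = -0.370724
N(d₁) = 0.901825,  N(d₂) = 0.355422,  e^(−rT) = 0.520219
E₀ = V₀·N(d₁) − D·e^(−rT)·N(d₂)
   = 461.3666·0.901825 − 412.3036·0.520219·0.355422 = 339.837976
B₀ = V₀ − E₀ = 461.3666 − 339.837976 = 121.528624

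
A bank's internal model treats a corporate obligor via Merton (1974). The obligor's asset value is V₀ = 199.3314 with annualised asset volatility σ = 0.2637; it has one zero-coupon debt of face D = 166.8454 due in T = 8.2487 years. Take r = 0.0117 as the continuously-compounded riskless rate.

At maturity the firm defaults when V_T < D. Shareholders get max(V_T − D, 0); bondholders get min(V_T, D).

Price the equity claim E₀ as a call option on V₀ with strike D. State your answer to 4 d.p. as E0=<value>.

E0=78.8563

d₁ = [ln(V₀/D) + (r + σ²/2)T] / (σ√T)
   = [ln(199.3314/166.8454) + (0.0117 + 0.5·0.2637²)·8.2487] / (0.2637·√8.2487)
   = [0.177901 + 0.383308] / 0.757361 = 0.741006
d₂ = d₁ − σ√T = 0.741006 − 0.757361 = -0.016355
N(d₁) = 0.770655,  N(d₂) = 0.493475,  e^(−rT) = 0.908001
E₀ = V₀·N(d₁) − D·e^(−rT)·N(d₂)
   = 199.3314·0.770655 − 166.8454·0.908001·0.493475 = 78.856279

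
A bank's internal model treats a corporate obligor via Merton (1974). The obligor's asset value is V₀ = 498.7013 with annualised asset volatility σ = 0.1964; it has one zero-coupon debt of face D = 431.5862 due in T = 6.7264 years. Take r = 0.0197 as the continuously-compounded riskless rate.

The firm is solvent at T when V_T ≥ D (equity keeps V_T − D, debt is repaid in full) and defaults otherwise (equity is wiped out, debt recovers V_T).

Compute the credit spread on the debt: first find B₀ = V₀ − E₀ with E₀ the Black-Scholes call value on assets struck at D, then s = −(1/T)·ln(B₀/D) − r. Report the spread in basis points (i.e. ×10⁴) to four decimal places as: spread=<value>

d₁ = [ln(V₀/D) + (r + σ²/2)T] / (σ√T)
   = [ln(498.7013/431.5862) + (0.0197 + 0.5·0.1964²)·6.7264] / (0.1964·√6.7264)
   = [0.144540 + 0.262239] / 0.509369 = 0.798593
d₂ = d₁ − σ√T = 0.798593 − 0.509369 = 0.289223
N(d₁) = 0.787737,  N(d₂) = 0.613795,  e^(−rT) = 0.875894
E₀ = V₀·N(d₁) − D·e^(−rT)·N(d₂)
   = 498.7013·0.787737 − 431.5862·0.875894·0.613795 = 160.816279
B₀ = V₀ − E₀ = 498.7013 − 160.816279 = 337.885021
spread = −(1/T)·ln(B₀/D) − r = −(1/6.7264)·ln(337.885021/431.5862) − 0.0197 = 0.01668820
in basis points: 0.01668820 × 10⁴ = 166.8820 bp

spread=166.8820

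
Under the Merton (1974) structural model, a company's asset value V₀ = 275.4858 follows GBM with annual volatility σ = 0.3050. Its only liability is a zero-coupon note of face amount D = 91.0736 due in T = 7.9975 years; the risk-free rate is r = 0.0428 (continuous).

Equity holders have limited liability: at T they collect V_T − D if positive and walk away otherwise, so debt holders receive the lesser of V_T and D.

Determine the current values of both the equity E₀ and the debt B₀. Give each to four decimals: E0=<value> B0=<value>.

d₁ = [ln(V₀/D) + (r + σ²/2)T] / (σ√T)
   = [ln(275.4858/91.0736) + (0.0428 + 0.5·0.3050²)·7.9975] / (0.3050·√7.9975)
   = [1.106868 + 0.714277] / 0.862535 = 2.111385
d₂ = d₁ − σ√T = 2.111385 − 0.862535 = 1.248850
N(d₁) = 0.982630,  N(d₂) = 0.894140,  e^(−rT) = 0.710140
E₀ = V₀·N(d₁) − D·e^(−rT)·N(d₂)
   = 275.4858·0.982630 − 91.0736·0.710140·0.894140 = 212.872202
B₀ = V₀ − E₀ = 275.4858 − 212.872202 = 62.613598

E0=212.8722 B0=62.6136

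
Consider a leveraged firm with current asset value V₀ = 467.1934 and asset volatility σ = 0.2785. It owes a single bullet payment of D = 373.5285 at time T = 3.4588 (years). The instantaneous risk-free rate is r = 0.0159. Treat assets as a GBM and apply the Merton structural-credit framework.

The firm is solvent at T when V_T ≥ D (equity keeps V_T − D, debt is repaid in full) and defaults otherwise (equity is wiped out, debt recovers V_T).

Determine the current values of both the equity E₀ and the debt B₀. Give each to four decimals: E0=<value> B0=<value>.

E0=152.1860 B0=315.0074

d₁ = [ln(V₀/D) + (r + σ²/2)T] / (σ√T)
   = [ln(467.1934/373.5285) + (0.0159 + 0.5·0.2785²)·3.4588] / (0.2785·√3.4588)
   = [0.223749 + 0.189131] / 0.517950 = 0.797143
d₂ = d₁ − σ√T = 0.797143 − 0.517950 = 0.279192
N(d₁) = 0.787316,  N(d₂) = 0.609951,  e^(−rT) = 0.946490
E₀ = V₀·N(d₁) − D·e^(−rT)·N(d₂)
   = 467.1934·0.787316 − 373.5285·0.946490·0.609951 = 152.185959
B₀ = V₀ − E₀ = 467.1934 − 152.185959 = 315.007441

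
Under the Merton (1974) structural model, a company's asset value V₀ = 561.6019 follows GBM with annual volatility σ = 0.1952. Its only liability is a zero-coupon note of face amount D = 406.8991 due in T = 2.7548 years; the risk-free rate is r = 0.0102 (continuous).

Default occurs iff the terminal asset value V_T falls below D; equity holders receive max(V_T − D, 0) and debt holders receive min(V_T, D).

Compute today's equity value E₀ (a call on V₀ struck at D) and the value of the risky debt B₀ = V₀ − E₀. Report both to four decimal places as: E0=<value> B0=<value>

d₁ = [ln(V₀/D) + (r + σ²/2)T] / (σ√T)
   = [ln(561.6019/406.8991) + (0.0102 + 0.5·0.1952²)·2.7548] / (0.1952·√2.7548)
   = [0.322228 + 0.080582] / 0.323985 = 1.243299
d₂ = d₁ − σ√T = 1.243299 − 0.323985 = 0.919314
N(d₁) = 0.893121,  N(d₂) = 0.821034,  e^(−rT) = 0.972292
E₀ = V₀·N(d₁) − D·e^(−rT)·N(d₂)
   = 561.6019·0.893121 − 406.8991·0.972292·0.821034 = 176.757001
B₀ = V₀ − E₀ = 561.6019 − 176.757001 = 384.844899

E0=176.7570 B0=384.8449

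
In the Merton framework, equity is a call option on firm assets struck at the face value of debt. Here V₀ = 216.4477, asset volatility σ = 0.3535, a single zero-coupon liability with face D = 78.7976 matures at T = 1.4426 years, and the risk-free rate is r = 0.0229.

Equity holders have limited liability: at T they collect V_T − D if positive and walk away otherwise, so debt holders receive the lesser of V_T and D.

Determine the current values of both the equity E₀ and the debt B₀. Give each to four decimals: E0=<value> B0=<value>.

d₁ = [ln(V₀/D) + (r + σ²/2)T] / (σ√T)
   = [ln(216.4477/78.7976) + (0.0229 + 0.5·0.3535²)·1.4426] / (0.3535·√1.4426)
   = [1.010466 + 0.123171] / 0.424583 = 2.670003
d₂ = d₁ − σ√T = 2.670003 − 0.424583 = 2.245420
N(d₁) = 0.996207,  N(d₂) = 0.987629,  e^(−rT) = 0.967504
E₀ = V₀·N(d₁) − D·e^(−rT)·N(d₂)
   = 216.4477·0.996207 − 78.7976·0.967504·0.987629 = 140.332905
B₀ = V₀ − E₀ = 216.4477 − 140.332905 = 76.114795

E0=140.3329 B0=76.1148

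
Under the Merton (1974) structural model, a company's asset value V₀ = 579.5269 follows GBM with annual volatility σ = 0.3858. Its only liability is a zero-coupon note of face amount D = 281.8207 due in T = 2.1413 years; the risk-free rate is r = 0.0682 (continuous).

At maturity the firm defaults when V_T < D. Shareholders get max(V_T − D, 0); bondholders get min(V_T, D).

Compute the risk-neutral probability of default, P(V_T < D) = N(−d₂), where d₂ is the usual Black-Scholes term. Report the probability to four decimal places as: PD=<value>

PD=0.1050

d₁ = [ln(V₀/D) + (r + σ²/2)T] / (σ√T)
   = [ln(579.5269/281.8207) + (0.0682 + 0.5·0.3858²)·2.1413] / (0.3858·√2.1413)
   = [0.720941 + 0.305394] / 0.564548 = 1.817976
d₂ = d₁ − σ√T = 1.817976 − 0.564548 = 1.253428
risk-neutral PD = N(−d₂) = N(-1.253428) = 0.105025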